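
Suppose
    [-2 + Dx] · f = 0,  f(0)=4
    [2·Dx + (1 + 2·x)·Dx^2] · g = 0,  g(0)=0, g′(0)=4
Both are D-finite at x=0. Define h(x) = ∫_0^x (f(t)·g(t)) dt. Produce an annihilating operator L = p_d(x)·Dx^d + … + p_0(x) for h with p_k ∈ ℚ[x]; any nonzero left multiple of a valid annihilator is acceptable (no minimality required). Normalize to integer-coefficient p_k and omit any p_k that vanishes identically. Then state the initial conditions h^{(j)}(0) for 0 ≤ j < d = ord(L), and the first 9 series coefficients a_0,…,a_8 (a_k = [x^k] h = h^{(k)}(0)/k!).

L = 8·x·Dx + (-2 - 8·x)·Dx^2 + (1 + 2·x)·Dx^3  (order 3).
h: a_k = 0, 0, 8, 16/3, 16/3, 0, 16/5, -32/9, 368/63, …
ICs: h(0) = 0, h′(0) = 0, h′′(0) = 16.

f: a_k = 4, 8, 8, 16/3, 8/3, 16/15, 16/45, 32/315, 8/315, …
g: a_k = 0, 4, -4, 16/3, -8, 64/5, -64/3, 256/7, -64, …
Product ⇒ symmetric product L₀, ord ≤ 2.
∫: right-multiply L₀ by Dx.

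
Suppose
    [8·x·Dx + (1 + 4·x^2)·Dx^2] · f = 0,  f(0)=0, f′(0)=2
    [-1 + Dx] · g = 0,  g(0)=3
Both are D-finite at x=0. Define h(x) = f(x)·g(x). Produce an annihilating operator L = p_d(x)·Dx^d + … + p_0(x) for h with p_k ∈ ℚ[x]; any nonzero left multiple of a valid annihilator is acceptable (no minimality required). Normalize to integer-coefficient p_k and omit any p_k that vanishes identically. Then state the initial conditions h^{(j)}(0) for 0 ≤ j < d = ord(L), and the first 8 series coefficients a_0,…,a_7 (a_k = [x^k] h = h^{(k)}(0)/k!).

f: a_k = 0, 2, 0, -8/3, 0, 32/5, 0, -128/7, …
g: a_k = 3, 3, 3/2, 1/2, 1/8, 1/40, 1/240, 1/1680, …
L₀ := L_f ⊗_s L_g (sym. prod.), ord ≤ 2.
L = (1 - 8·x + 4·x^2) + (-2 + 8·x - 8·x^2)·Dx + (1 + 4·x^2)·Dx^2  (order 2).
h: a_k = 0, 6, 6, -5, -7, 309/20, 215/12, -12763/280, …
ICs: h(0) = 0, h′(0) = 6.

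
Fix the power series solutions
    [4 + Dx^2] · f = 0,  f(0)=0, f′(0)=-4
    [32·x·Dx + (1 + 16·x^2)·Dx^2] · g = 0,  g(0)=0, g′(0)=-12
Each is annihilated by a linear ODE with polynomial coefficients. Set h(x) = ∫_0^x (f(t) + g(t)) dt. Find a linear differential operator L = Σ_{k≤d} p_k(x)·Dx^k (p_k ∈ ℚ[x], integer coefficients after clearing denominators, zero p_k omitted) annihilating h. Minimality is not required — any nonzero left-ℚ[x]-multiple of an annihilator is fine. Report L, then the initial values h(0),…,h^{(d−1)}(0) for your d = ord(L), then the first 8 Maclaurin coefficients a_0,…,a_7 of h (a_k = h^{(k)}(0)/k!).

f: a_k = 0, -4, 0, 8/3, 0, -8/15, 0, 16/315, …
g: a_k = 0, -12, 0, 64, 0, -3072/5, 0, 49152/7, …
Sum ⇒ L₀ = lclm(L_f,L_g) in ℚ(x)⟨Dx⟩.
Integrate: L := L₀·Dx.
L = (-6016·x + 102400·x^3 + 32768·x^5)·Dx^2 + (-28 + 1216·x^2 + 27648·x^4 + 16384·x^6)·Dx^3 + (-1504·x + 25600·x^3 + 8192·x^5)·Dx^4 + (-7 + 304·x^2 + 6912·x^4 + 4096·x^6)·Dx^5  (order 5).
h: a_k = 0, 0, -8, 0, 50/3, 0, -4612/45, 0, …
ICs: h(0) = 0, h′(0) = 0, h′′(0) = -16, h′′′(0) = 0, h′′′′(0) = 400.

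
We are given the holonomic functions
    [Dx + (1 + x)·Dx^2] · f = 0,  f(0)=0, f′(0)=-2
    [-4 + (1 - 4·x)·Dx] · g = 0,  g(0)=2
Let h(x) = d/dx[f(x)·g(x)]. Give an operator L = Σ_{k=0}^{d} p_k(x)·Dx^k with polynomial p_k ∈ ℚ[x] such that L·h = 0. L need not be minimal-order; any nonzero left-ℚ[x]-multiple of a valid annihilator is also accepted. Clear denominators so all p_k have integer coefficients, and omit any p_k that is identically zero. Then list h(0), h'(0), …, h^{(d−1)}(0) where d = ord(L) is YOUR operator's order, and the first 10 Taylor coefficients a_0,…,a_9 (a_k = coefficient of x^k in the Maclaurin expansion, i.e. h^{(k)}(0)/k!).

f: a_k = 0, -2, 1, -2/3, 1/2, -2/5, 1/3, -2/7, 1/4, -2/9, …
g: a_k = 2, 8, 32, 128, 512, 2048, 8192, 32768, 131072, 524288, …
f·g: L₀ = L_f ⊗_s L_g, ord ≤ 2·1.
h=h₀': d/dx-closure on L₀ ⇒ L.
L = 16 + (10 + 20·x)·Dx + (-1 + 3·x + 4·x^2)·Dx^2  (order 2).
h: a_k = -4, -28, -172, -2740/3, -13712/3, -109676/5, -1535524/15, -49136348/105, -73704662/35, -589637044/63, …
ICs: h(0) = -4, h′(0) = -28.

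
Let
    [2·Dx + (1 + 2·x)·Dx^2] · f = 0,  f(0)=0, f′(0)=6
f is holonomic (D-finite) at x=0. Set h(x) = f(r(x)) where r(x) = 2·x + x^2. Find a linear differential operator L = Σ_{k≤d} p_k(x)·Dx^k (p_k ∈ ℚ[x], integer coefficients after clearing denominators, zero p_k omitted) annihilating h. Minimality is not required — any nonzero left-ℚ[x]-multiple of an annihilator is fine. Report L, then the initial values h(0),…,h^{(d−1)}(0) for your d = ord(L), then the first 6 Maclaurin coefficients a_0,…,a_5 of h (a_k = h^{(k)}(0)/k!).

L = (3 + 4·x + 2·x^2)·Dx + (1 + 5·x + 6·x^2 + 2·x^3)·Dx^2  (order 2).
h: a_k = 0, 12, -18, 40, -102, 1392/5, …
ICs: h(0) = 0, h′(0) = 12.

f: a_k = 0, 6, -6, 8, -12, 96/5, …
Substitute x→r, Dx→(1/r')Dx; clear ⇒ L₀.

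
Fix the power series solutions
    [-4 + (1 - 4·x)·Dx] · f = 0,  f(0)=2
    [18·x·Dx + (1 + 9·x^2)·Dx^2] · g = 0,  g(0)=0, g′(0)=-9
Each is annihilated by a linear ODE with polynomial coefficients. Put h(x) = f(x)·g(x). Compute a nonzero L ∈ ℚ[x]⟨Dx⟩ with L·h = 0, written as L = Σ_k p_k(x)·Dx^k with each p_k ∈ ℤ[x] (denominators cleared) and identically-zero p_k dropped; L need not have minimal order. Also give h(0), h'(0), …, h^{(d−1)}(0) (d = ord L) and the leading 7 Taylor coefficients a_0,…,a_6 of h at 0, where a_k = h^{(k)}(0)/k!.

L = 72·x + (8 - 18·x + 144·x^2)·Dx + (-1 + 4·x - 9·x^2 + 36·x^3)·Dx^2  (order 2).
h: a_k = 0, -18, -72, -234, -936, -20178/5, -80712/5, …
ICs: h(0) = 0, h′(0) = -18.

f: a_k = 2, 8, 32, 128, 512, 2048, 8192, …
g: a_k = 0, -9, 0, 27, 0, -729/5, 0, …
h₀=f·g: eliminate ⇒ L₀, order ≤ 1·2.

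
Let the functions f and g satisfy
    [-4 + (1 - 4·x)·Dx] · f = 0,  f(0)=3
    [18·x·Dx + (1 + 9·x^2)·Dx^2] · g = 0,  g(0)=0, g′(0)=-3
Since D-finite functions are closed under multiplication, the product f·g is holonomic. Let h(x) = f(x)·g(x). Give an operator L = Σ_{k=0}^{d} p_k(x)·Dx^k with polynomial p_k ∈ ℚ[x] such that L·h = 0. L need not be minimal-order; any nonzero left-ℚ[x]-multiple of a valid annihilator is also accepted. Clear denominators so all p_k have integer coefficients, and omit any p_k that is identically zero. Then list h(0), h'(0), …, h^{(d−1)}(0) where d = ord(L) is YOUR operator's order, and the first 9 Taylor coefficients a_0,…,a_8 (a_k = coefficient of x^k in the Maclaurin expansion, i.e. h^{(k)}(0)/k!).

f: a_k = 3, 12, 48, 192, 768, 3072, 12288, 49152, 196608, …
g: a_k = 0, -3, 0, 9, 0, -243/5, 0, 2187/7, 0, …
Sym-product of L_f,L_g gives L₀ (≤ ord 2).
L = 72·x + (8 - 18·x + 144·x^2)·Dx + (-1 + 4·x - 9·x^2 + 36·x^3)·Dx^2  (order 2).
h: a_k = 0, -9, -36, -117, -468, -10089/5, -40356/5, -1097163/35, -4388652/35, …
ICs: h(0) = 0, h′(0) = -9.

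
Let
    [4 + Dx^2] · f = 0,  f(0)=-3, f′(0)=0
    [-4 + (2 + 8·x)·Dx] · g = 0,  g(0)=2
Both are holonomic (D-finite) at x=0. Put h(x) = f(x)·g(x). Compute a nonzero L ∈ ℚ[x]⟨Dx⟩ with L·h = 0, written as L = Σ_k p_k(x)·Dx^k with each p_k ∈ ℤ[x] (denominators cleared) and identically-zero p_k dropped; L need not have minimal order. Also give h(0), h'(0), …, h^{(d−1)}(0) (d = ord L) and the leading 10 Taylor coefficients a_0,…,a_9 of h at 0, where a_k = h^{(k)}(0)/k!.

L = (16 + 32·x + 64·x^2) + (-4 - 16·x)·Dx + (1 + 8·x + 16·x^2)·Dx^2  (order 2).
h: a_k = -6, -12, 24, 0, 32, -128, 5888/15, -18944/15, 438784/105, -493568/35, …
ICs: h(0) = -6, h′(0) = -12.

f: a_k = -3, 0, 6, 0, -2, 0, 4/15, 0, -2/105, 0, …
g: a_k = 2, 4, -4, 8, -20, 56, -168, 528, -1716, 5720, …
Sym-product of L_f,L_g gives L₀ (≤ ord 2).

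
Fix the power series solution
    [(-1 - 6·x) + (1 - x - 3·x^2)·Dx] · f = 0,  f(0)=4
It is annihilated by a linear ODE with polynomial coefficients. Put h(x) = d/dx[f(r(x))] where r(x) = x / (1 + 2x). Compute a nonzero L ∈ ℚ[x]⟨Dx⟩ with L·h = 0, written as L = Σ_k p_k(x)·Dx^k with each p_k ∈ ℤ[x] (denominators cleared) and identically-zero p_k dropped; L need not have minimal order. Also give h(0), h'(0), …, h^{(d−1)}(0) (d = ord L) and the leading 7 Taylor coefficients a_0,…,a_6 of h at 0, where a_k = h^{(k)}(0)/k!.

L = (4 + 6·x + 30·x^2 + 32·x^3) + (-1 - 13·x - 45·x^2 - 38·x^3 + 16·x^4)·Dx  (order 1).
h: a_k = 4, 16, -60, 272, -1120, 4440, -17108, …
ICs: h(0) = 4.

f: a_k = 4, 4, 16, 28, 76, 160, 388, …
f∘r: x↦r, Dx↦Dx/r' in L_f ⇒ L₀.
Derive L from L₀ (diff closure).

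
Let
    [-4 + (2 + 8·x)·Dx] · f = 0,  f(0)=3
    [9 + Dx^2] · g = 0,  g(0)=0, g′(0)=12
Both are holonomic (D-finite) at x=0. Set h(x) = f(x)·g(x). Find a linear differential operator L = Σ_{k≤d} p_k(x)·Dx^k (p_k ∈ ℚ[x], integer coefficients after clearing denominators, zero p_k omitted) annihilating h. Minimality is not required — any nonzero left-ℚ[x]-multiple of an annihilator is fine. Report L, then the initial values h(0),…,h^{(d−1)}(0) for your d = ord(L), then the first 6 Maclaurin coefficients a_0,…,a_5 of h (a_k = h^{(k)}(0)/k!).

L = (21 + 72·x + 144·x^2) + (-4 - 16·x)·Dx + (1 + 8·x + 16·x^2)·Dx^2  (order 2).
h: a_k = 0, 36, 72, -126, 36, -2277/10, …
ICs: h(0) = 0, h′(0) = 36.

f: a_k = 3, 6, -6, 12, -30, 84, …
g: a_k = 0, 12, 0, -18, 0, 81/10, …
Product ⇒ symmetric product L₀, ord ≤ 2.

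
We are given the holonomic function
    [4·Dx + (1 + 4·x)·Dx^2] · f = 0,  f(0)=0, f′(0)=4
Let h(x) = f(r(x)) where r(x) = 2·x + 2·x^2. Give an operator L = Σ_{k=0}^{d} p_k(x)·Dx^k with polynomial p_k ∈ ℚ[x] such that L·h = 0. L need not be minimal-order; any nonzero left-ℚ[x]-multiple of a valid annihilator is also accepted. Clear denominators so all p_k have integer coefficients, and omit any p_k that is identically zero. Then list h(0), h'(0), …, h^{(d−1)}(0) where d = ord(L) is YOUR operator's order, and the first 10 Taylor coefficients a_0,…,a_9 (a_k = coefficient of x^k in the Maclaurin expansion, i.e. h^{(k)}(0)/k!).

L = (6 + 16·x + 16·x^2)·Dx + (1 + 10·x + 24·x^2 + 16·x^3)·Dx^2  (order 2).
h: a_k = 0, 8, -24, 320/3, -544, 14848/5, -16896, 692224/7, -590848, 32276480/9, …
ICs: h(0) = 0, h′(0) = 8.

f: a_k = 0, 4, -8, 64/3, -64, 1024/5, -2048/3, 16384/7, -8192, 262144/9, …
Change of var in L_f (x↦r) gives L₀.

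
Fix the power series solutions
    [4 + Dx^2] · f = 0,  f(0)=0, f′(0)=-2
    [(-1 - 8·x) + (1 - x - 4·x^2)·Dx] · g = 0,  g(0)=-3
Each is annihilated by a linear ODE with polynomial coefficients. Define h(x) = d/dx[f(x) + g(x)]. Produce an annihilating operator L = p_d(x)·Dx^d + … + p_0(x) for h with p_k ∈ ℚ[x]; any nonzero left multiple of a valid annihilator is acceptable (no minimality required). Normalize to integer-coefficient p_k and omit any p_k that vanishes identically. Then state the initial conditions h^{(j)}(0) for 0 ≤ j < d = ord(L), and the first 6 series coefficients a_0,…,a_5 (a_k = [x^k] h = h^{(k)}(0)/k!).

f: a_k = 0, -2, 0, 4/3, 0, -4/15, …
g: a_k = -3, -3, -15, -27, -87, -195, …
h₀=f+g: left-lcm gives L₀, ord ≤ 3.
h₀' ⇒ L via d/dx closure of L₀.
L = (1472 + 8672·x + 38224·x^2 + 28480·x^3 + 58880·x^4 + 9216·x^5 + 12288·x^6) + (-116 - 892·x + 504·x^2 + 2312·x^3 + 5920·x^4 + 10368·x^5 + 3584·x^6 + 4096·x^7)·Dx + (368 + 2168·x + 9556·x^2 + 7120·x^3 + 14720·x^4 + 2304·x^5 + 3072·x^6)·Dx^2 + (-29 - 223·x + 126·x^2 + 578·x^3 + 1480·x^4 + 2592·x^5 + 896·x^6 + 1024·x^7)·Dx^3  (order 3).
h: a_k = -5, -30, -77, -348, -2929/3, -3258, …
ICs: h(0) = -5, h′(0) = -30, h′′(0) = -154.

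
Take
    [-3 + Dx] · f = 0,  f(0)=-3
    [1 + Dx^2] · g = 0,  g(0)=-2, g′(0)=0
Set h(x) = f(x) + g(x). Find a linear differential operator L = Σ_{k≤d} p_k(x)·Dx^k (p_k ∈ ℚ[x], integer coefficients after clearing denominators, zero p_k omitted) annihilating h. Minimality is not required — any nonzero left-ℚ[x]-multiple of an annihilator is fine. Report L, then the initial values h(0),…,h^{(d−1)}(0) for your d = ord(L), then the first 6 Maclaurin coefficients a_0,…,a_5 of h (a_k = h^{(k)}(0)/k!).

f: a_k = -3, -9, -27/2, -27/2, -81/8, -243/40, …
g: a_k = -2, 0, 1, 0, -1/12, 0, …
f+g: L₀ = lclm(L_f,L_g), ord ≤ 1+2.
L = -3 + Dx - 3·Dx^2 + Dx^3  (order 3).
h: a_k = -5, -9, -25/2, -27/2, -245/24, -243/40, …
ICs: h(0) = -5, h′(0) = -9, h′′(0) = -25.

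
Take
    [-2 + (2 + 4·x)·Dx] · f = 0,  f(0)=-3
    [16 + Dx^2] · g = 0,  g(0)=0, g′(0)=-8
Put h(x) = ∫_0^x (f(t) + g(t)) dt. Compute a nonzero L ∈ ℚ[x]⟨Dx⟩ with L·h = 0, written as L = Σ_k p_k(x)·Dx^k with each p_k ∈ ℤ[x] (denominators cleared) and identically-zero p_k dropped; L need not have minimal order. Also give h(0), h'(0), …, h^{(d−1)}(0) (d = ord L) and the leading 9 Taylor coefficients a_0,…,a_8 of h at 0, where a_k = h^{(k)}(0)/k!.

f: a_k = -3, -3, 3/2, -3/2, 15/8, -21/8, 63/16, -99/16, 1287/128, …
g: a_k = 0, -8, 0, 64/3, 0, -256/15, 0, 2048/315, 0, …
Weyl lclm of L_f,L_g ⇒ L₀ (ord ≤ 3).
h=∫₀ˣh₀: take L = L₀·Dx.
L = (-304 - 1024·x - 1024·x^2)·Dx + (240 + 1504·x + 3072·x^2 + 2048·x^3)·Dx^2 + (-19 - 64·x - 64·x^2)·Dx^3 + (15 + 94·x + 192·x^2 + 128·x^3)·Dx^4  (order 4).
h: a_k = 0, -3, -11/2, 1/2, 119/24, 3/8, -2363/720, 9/16, 1583/40320, …
ICs: h(0) = 0, h′(0) = -3, h′′(0) = -11, h′′′(0) = 3.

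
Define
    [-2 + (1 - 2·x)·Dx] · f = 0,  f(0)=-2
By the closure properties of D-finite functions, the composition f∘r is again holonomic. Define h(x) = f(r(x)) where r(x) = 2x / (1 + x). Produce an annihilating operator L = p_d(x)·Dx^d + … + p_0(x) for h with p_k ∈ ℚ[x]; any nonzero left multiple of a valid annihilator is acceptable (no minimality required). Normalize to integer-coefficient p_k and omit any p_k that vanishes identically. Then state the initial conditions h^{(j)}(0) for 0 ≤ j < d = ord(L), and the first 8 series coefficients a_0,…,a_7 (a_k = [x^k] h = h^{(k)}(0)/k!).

L = 4 + (-1 + 2·x + 3·x^2)·Dx  (order 1).
h: a_k = -2, -8, -24, -72, -216, -648, -1944, -5832, …
ICs: h(0) = -2.

f: a_k = -2, -4, -8, -16, -32, -64, -128, -256, …
h₀=f(r): pull back L_f along r ⇒ L₀.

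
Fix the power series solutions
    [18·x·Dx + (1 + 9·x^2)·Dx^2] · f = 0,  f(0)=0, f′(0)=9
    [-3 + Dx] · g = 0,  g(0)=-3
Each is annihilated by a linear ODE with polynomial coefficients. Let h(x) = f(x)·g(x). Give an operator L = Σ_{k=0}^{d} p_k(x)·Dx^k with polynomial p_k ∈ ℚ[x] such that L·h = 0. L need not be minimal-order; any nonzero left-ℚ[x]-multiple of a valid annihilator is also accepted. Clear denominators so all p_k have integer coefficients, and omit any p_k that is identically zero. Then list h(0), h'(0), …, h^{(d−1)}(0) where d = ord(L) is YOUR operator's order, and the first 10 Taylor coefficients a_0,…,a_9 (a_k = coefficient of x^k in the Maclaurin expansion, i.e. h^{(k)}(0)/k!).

f: a_k = 0, 9, 0, -27, 0, 729/5, 0, -6561/7, 0, 6561, …
g: a_k = -3, -9, -27/2, -27/2, -81/8, -243/40, -243/80, -729/560, -2187/4480, -729/4480, …
h₀=f·g: eliminate ⇒ L₀, order ≤ 2·1.
L = (9 - 54·x + 81·x^2) + (-6 + 18·x - 54·x^2)·Dx + (1 + 9·x^2)·Dx^2  (order 2).
h: a_k = 0, -27, -81, -81/2, 243/2, -6561/40, -8019/8, 610173/560, 741393/112, -7551711/896, …
ICs: h(0) = 0, h′(0) = -27.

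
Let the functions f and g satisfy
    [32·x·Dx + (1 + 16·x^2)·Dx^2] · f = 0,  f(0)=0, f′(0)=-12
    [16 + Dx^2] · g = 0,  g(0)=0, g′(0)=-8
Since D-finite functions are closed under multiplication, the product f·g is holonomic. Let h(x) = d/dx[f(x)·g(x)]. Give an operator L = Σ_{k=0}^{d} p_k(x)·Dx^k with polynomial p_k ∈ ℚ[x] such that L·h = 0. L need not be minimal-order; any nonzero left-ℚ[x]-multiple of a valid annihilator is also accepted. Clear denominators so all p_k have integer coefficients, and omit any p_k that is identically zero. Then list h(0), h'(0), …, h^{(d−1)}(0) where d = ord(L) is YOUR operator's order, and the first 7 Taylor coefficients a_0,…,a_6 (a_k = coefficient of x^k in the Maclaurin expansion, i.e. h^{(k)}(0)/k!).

L = (14080 + 602112·x^2 + 15106048·x^4 + 50331648·x^6 + 100663296·x^8 + 268435456·x^10 + 2147483648·x^12) + (8704·x + 581632·x^3 + 9175040·x^5 + 41943040·x^7 + 167772160·x^9 + 536870912·x^11)·Dx + (960 + 43520·x^2 + 1093632·x^4 + 4849664·x^6 + 16777216·x^8 + 67108864·x^10 + 268435456·x^12)·Dx^2 + (544·x + 36352·x^3 + 573440·x^5 + 2621440·x^7 + 10485760·x^9 + 33554432·x^11)·Dx^3 + (5 + 368·x^2 + 9344·x^4 + 106496·x^6 + 655360·x^8 + 3145728·x^10 + 8388608·x^12)·Dx^4  (order 4).
h: a_k = 0, 192, 0, -3072, 0, 38912, 0, …
ICs: h(0) = 0, h′(0) = 192, h′′(0) = 0, h′′′(0) = -18432.

f: a_k = 0, -12, 0, 64, 0, -3072/5, 0, …
g: a_k = 0, -8, 0, 64/3, 0, -256/15, 0, …
h₀=f·g: eliminate ⇒ L₀, order ≤ 2·2.
Differentiate: ansatz ord ≤ ord L₀ ⇒ L.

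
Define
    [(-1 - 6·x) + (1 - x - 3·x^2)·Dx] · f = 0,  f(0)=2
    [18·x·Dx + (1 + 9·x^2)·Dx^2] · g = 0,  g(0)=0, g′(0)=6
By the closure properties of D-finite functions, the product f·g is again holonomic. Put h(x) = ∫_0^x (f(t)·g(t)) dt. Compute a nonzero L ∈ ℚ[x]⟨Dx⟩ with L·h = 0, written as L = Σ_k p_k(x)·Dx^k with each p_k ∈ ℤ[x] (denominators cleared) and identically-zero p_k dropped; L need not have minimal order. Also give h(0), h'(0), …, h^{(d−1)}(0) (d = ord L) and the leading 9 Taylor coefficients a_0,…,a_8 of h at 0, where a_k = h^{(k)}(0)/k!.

L = (6 + 18·x + 162·x^2)·Dx + (2 - 6·x + 36·x^2 + 162·x^3)·Dx^2 + (-1 + x - 6·x^2 + 9·x^3 + 27·x^4)·Dx^3  (order 3).
h: a_k = 0, 0, 6, 4, 3, 48/5, 232/5, 2112/35, 69/70, …
ICs: h(0) = 0, h′(0) = 0, h′′(0) = 12.

f: a_k = 2, 2, 8, 14, 38, 80, 194, 434, 1016, …
g: a_k = 0, 6, 0, -18, 0, 486/5, 0, -4374/7, 0, …
Sym-product of L_f,L_g gives L₀ (≤ ord 2).
Integrate: L := L₀·Dx.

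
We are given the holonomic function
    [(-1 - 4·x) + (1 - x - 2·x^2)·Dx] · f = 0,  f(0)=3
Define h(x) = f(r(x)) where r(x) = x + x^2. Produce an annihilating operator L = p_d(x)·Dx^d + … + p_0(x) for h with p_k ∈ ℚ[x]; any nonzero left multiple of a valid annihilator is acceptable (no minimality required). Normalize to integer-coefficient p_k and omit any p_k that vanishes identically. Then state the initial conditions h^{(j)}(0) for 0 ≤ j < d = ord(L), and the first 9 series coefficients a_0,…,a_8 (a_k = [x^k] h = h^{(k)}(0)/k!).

L = (1 + 6·x + 12·x^2 + 8·x^3) + (-1 + x + 3·x^2 + 4·x^3 + 2·x^4)·Dx  (order 1).
h: a_k = 3, 3, 12, 33, 87, 240, 657, 1791, 4896, …
ICs: h(0) = 3.

f: a_k = 3, 3, 9, 15, 33, 63, 129, 255, 513, …
Change of var in L_f (x↦r) gives L₀.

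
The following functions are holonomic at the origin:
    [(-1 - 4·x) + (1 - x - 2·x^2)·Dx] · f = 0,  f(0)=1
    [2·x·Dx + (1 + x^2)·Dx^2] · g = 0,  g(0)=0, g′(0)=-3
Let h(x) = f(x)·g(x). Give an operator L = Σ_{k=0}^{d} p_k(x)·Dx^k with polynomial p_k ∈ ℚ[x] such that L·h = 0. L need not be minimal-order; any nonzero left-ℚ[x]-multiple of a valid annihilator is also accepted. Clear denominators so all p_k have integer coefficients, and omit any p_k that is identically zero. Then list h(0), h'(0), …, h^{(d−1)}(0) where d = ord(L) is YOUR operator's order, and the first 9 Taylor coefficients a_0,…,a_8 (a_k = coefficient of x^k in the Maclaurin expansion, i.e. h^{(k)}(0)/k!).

f: a_k = 1, 1, 3, 5, 11, 21, 43, 85, 171, …
g: a_k = 0, -3, 0, 1, 0, -3/5, 0, 3/7, 0, …
f·g: L₀ = L_f ⊗_s L_g, ord ≤ 1·2.
L = (4 + 2·x + 12·x^2) + (2 + 6·x + 4·x^2 + 12·x^3)·Dx + (-1 + x + x^2 + x^3 + 2·x^4)·Dx^2  (order 2).
h: a_k = 0, -3, -3, -8, -14, -153/5, -293/5, -4178/35, -1656/7, …
ICs: h(0) = 0, h′(0) = -3.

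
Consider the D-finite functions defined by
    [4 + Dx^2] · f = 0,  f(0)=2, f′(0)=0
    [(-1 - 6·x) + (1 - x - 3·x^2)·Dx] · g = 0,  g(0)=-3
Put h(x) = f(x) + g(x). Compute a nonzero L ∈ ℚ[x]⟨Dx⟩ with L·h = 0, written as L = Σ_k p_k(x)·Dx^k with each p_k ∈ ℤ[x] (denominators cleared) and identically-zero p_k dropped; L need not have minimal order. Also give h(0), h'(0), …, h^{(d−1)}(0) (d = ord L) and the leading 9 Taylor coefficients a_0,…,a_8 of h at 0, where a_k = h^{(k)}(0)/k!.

L = (-92 - 608·x - 512·x^2 - 1104·x^3 - 360·x^4 - 432·x^5) + (24 - 4·x - 24·x^2 - 80·x^3 - 180·x^4 - 216·x^5 - 216·x^6)·Dx + (-23 - 152·x - 128·x^2 - 276·x^3 - 90·x^4 - 108·x^5)·Dx^2 + (6 - x - 6·x^2 - 20·x^3 - 45·x^4 - 54·x^5 - 54·x^6)·Dx^3  (order 3).
h: a_k = -1, -3, -16, -21, -167/3, -120, -13103/45, -651, -480056/315, …
ICs: h(0) = -1, h′(0) = -3, h′′(0) = -32.

f: a_k = 2, 0, -4, 0, 4/3, 0, -8/45, 0, 4/315, …
g: a_k = -3, -3, -12, -21, -57, -120, -291, -651, -1524, …
f+g: L₀ = lclm(L_f,L_g), ord ≤ 2+1.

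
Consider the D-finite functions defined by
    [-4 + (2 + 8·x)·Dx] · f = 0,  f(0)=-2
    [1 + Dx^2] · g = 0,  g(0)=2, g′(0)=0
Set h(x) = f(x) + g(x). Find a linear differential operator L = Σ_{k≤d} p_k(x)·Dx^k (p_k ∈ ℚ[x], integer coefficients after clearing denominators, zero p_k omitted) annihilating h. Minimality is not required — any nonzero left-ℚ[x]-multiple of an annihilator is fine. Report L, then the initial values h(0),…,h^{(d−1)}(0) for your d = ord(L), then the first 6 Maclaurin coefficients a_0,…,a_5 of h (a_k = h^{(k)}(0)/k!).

L = (-26 - 16·x - 32·x^2) + (-3 - 4·x + 48·x^2 + 64·x^3)·Dx + (-26 - 16·x - 32·x^2)·Dx^2 + (-3 - 4·x + 48·x^2 + 64·x^3)·Dx^3  (order 3).
h: a_k = 0, -4, 3, -8, 241/12, -56, …
ICs: h(0) = 0, h′(0) = -4, h′′(0) = 6.

f: a_k = -2, -4, 4, -8, 20, -56, …
g: a_k = 2, 0, -1, 0, 1/12, 0, …
h₀=f+g: left-lcm gives L₀, ord ≤ 3.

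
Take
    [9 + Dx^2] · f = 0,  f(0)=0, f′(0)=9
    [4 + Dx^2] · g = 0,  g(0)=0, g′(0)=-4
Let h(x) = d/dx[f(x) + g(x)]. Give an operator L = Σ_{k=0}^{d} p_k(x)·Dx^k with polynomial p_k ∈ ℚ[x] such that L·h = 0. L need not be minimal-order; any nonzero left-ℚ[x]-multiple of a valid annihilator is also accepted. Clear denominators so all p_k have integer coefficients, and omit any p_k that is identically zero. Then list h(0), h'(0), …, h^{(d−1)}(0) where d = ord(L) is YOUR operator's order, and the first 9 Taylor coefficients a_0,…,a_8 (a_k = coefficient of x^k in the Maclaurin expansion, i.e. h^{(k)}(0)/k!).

f: a_k = 0, 9, 0, -27/2, 0, 243/40, 0, -729/560, 0, …
g: a_k = 0, -4, 0, 8/3, 0, -8/15, 0, 16/315, 0, …
Sum ⇒ L₀ = lclm(L_f,L_g) in ℚ(x)⟨Dx⟩.
h₀' ⇒ L via d/dx closure of L₀.
L = 36 + 13·Dx^2 + Dx^4  (order 4).
h: a_k = 5, 0, -65/2, 0, 665/24, 0, -1261/144, 0, 11605/8064, …
ICs: h(0) = 5, h′(0) = 0, h′′(0) = -65, h′′′(0) = 0.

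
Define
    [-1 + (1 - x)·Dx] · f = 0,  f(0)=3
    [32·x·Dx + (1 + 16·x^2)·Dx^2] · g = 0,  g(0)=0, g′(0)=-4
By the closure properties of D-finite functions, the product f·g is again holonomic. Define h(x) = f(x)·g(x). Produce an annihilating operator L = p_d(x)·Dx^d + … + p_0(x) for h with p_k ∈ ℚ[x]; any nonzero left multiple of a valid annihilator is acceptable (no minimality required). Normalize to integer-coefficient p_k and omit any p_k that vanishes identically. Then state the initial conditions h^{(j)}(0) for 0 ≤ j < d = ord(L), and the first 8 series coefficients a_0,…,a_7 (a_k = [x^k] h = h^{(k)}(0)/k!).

f: a_k = 3, 3, 3, 3, 3, 3, 3, 3, …
g: a_k = 0, -4, 0, 64/3, 0, -1024/5, 0, 16384/7, …
f·g: L₀ = L_f ⊗_s L_g, ord ≤ 1·2.
L = 32·x + (2 - 32·x + 64·x^2)·Dx + (-1 + x - 16·x^2 + 16·x^3)·Dx^2  (order 2).
h: a_k = 0, -12, -12, 52, 52, -2812/5, -2812/5, 226076/35, …
ICs: h(0) = 0, h′(0) = -12.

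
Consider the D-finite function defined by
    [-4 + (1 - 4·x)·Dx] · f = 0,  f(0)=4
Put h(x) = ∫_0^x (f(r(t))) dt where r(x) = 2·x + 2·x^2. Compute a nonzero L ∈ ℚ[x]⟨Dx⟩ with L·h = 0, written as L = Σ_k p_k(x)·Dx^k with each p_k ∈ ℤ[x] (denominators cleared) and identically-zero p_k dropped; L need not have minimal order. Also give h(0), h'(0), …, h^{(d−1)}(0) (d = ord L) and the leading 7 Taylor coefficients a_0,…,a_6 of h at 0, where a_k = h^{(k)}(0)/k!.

L = (8 + 16·x)·Dx + (-1 + 8·x + 8·x^2)·Dx^2  (order 2).
h: a_k = 0, 4, 16, 96, 640, 22784/5, 33792, …
ICs: h(0) = 0, h′(0) = 4.

f: a_k = 4, 16, 64, 256, 1024, 4096, 16384, …
Substitute x→r, Dx→(1/r')Dx; clear ⇒ L₀.
∫: right-multiply L₀ by Dx.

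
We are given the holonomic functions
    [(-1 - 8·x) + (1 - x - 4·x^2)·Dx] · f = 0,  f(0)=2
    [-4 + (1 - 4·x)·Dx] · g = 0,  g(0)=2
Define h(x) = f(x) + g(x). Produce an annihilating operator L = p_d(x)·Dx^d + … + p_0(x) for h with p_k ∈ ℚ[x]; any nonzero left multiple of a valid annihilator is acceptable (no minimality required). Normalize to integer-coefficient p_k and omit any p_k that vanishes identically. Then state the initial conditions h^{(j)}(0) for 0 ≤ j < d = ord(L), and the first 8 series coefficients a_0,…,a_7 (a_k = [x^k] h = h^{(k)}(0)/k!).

f: a_k = 2, 2, 10, 18, 58, 130, 362, 882, …
g: a_k = 2, 8, 32, 128, 512, 2048, 8192, 32768, …
h₀=f+g: left-lcm gives L₀, ord ≤ 2.
L = (8 - 288·x + 384·x^2 - 512·x^3) + (22 - 8·x - 288·x^2 + 640·x^3 - 1024·x^4)·Dx + (-3 + 23·x - 56·x^2 + 32·x^3 + 128·x^4 - 256·x^5)·Dx^2  (order 2).
h: a_k = 4, 10, 42, 146, 570, 2178, 8554, 33650, …
ICs: h(0) = 4, h′(0) = 10.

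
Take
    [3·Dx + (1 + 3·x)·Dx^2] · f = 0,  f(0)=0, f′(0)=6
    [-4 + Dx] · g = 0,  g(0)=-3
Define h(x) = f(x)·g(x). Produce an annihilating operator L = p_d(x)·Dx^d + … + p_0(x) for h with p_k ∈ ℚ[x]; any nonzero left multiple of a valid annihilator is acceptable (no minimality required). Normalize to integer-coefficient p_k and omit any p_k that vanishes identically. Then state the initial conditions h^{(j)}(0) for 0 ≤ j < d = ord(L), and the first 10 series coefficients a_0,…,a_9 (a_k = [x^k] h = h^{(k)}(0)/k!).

L = (4 + 48·x) + (-5 - 24·x)·Dx + (1 + 3·x)·Dx^2  (order 2).
h: a_k = 0, -18, -45, -90, -141/2, -708/5, 93, -15518/35, 21487/20, -20873/7, …
ICs: h(0) = 0, h′(0) = -18.

f: a_k = 0, 6, -9, 18, -81/2, 486/5, -243, 4374/7, -6561/4, 4374, …
g: a_k = -3, -12, -24, -32, -32, -128/5, -256/15, -1024/105, -512/105, -2048/945, …
h₀=f·g: eliminate ⇒ L₀, order ≤ 2·1.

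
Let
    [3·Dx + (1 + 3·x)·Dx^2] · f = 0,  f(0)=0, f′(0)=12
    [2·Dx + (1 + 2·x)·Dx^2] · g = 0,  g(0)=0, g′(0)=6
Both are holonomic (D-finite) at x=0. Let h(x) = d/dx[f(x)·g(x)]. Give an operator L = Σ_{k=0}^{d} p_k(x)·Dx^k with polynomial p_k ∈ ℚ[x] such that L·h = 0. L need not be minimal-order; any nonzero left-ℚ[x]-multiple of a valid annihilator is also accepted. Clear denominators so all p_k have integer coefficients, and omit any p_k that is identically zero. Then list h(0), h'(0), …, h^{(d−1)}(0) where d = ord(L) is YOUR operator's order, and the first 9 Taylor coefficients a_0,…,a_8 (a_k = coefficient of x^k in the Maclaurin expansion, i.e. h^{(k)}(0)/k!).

f: a_k = 0, 12, -18, 36, -81, 972/5, -486, 8748/7, -6561/2, …
g: a_k = 0, 6, -6, 8, -12, 96/5, -32, 384/7, -96, …
h₀=f·g: eliminate ⇒ L₀, order ≤ 2·2.
Differentiate: ansatz ord ≤ ord L₀ ⇒ L.
L = (156 + 720·x + 864·x^2) + (310 + 2244·x + 5400·x^2 + 4320·x^3)·Dx + (88 + 860·x + 3132·x^2 + 5040·x^3 + 3024·x^4)·Dx^2 + (5 + 62·x + 305·x^2 + 744·x^3 + 900·x^4 + 432·x^5)·Dx^3  (order 3).
h: a_k = 0, 144, -540, 1680, -4950, 71604/5, -41244, 4162752/35, -2409669/7, …
ICs: h(0) = 0, h′(0) = 144, h′′(0) = -1080.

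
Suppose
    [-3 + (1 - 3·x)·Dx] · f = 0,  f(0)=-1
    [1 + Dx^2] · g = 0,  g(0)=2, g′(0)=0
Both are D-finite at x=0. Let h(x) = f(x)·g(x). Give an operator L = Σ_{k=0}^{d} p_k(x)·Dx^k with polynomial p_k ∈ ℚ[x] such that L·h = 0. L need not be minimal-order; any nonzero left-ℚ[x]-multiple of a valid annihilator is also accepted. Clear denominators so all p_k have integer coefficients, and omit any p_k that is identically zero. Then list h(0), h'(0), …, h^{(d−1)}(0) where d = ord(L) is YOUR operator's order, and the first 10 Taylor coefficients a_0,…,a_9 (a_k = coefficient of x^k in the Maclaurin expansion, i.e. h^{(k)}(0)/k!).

L = (-1 + 3·x) + 6·Dx + (-1 + 3·x)·Dx^2  (order 2).
h: a_k = -2, -6, -17, -51, -1837/12, -1837/4, -495989/360, -495989/120, -249978457/20160, -249978457/6720, …
ICs: h(0) = -2, h′(0) = -6.

f: a_k = -1, -3, -9, -27, -81, -243, -729, -2187, -6561, -19683, …
g: a_k = 2, 0, -1, 0, 1/12, 0, -1/360, 0, 1/20160, 0, …
Sym-product of L_f,L_g gives L₀ (≤ ord 2).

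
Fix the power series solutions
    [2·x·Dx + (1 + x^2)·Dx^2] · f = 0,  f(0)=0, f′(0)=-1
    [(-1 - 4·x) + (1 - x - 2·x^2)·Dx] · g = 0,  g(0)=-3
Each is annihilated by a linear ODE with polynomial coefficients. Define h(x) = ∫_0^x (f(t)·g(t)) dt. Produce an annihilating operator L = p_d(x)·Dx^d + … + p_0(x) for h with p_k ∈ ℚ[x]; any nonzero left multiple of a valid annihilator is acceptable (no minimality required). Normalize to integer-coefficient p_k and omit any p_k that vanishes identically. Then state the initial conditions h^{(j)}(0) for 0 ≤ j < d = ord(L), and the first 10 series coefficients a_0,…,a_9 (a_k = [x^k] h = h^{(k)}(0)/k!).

L = (4 + 2·x + 12·x^2)·Dx + (2 + 6·x + 4·x^2 + 12·x^3)·Dx^2 + (-1 + x + x^2 + x^3 + 2·x^4)·Dx^3  (order 3).
h: a_k = 0, 0, 3/2, 1, 2, 14/5, 51/10, 293/35, 2089/140, 184/7, …
ICs: h(0) = 0, h′(0) = 0, h′′(0) = 3.

f: a_k = 0, -1, 0, 1/3, 0, -1/5, 0, 1/7, 0, -1/9, …
g: a_k = -3, -3, -9, -15, -33, -63, -129, -255, -513, -1023, …
Product ⇒ symmetric product L₀, ord ≤ 2.
h=∫₀ˣh₀: take L = L₀·Dx.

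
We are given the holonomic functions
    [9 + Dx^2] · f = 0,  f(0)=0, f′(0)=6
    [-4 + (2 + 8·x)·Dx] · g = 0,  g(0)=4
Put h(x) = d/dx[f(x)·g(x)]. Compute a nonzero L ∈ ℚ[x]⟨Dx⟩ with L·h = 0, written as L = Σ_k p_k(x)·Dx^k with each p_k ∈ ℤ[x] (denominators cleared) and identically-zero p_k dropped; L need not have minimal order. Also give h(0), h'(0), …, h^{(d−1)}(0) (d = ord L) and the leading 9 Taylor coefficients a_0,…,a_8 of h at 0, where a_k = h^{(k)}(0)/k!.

L = (131 + 1392·x + 4512·x^2 + 6912·x^3 + 6912·x^4) + (4 - 80·x - 576·x^2 - 768·x^3)·Dx + (7 + 80·x + 352·x^2 + 768·x^3 + 768·x^4)·Dx^2  (order 2).
h: a_k = 24, 96, -252, 96, -759, 16812/5, -118431/10, 301608/7, -89322021/560, …
ICs: h(0) = 24, h′(0) = 96.

f: a_k = 0, 6, 0, -9, 0, 81/20, 0, -243/280, 0, …
g: a_k = 4, 8, -8, 16, -40, 112, -336, 1056, -3432, …
Sym-product of L_f,L_g gives L₀ (≤ ord 2).
h₀' ⇒ L via d/dx closure of L₀.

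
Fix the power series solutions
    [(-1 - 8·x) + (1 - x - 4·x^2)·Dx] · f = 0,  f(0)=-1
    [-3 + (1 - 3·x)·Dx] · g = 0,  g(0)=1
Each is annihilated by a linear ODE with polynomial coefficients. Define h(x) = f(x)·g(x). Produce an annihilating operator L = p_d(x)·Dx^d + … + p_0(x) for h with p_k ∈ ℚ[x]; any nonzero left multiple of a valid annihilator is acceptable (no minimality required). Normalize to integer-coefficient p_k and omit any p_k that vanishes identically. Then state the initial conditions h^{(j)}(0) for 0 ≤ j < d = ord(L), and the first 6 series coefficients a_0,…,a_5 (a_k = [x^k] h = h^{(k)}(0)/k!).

f: a_k = -1, -1, -5, -9, -29, -65, …
g: a_k = 1, 3, 9, 27, 81, 243, …
Product ⇒ symmetric product L₀, ord ≤ 1.
L = (-4 - 2·x + 36·x^2) + (1 - 4·x - x^2 + 12·x^3)·Dx  (order 1).
h: a_k = -1, -4, -17, -60, -209, -692, …
ICs: h(0) = -1.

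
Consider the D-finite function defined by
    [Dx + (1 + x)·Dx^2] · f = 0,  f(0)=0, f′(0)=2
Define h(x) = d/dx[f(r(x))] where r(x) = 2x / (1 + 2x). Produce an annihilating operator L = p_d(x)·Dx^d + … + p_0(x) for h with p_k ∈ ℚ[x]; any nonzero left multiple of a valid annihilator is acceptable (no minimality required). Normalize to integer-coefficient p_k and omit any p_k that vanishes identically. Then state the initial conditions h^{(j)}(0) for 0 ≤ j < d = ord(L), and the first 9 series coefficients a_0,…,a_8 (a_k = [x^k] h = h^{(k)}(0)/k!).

f: a_k = 0, 2, -1, 2/3, -1/2, 2/5, -1/3, 2/7, -1/4, …
Change of var in L_f (x↦r) gives L₀.
h₀' ⇒ L via d/dx closure of L₀.
L = (6 + 16·x) + (1 + 6·x + 8·x^2)·Dx  (order 1).
h: a_k = 4, -24, 112, -480, 1984, -8064, 32512, -130560, 523264, …
ICs: h(0) = 4.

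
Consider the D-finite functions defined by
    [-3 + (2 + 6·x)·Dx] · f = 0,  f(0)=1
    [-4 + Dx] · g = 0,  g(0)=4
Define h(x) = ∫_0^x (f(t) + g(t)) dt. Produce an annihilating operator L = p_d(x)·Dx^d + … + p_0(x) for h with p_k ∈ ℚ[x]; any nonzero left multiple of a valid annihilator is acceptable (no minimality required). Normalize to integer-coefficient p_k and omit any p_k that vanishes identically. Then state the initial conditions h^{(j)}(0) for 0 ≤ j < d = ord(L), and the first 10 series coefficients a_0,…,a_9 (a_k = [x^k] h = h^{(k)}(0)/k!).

L = (132 + 288·x)·Dx + (-73 - 384·x - 576·x^2)·Dx^2 + (10 + 78·x + 144·x^2)·Dx^3  (order 3).
h: a_k = 0, 5, 35/4, 247/24, 2129/192, 15169/1920, 156587/23040, 359671/322560, 31122473/5160960, -819511871/92897280, …
ICs: h(0) = 0, h′(0) = 5, h′′(0) = 35/2.

f: a_k = 1, 3/2, -9/8, 27/16, -405/128, 1701/256, -15309/1024, 72171/2048, -2814669/32768, 14073345/65536, …
g: a_k = 4, 16, 32, 128/3, 128/3, 512/15, 1024/45, 4096/315, 2048/315, 8192/2835, …
Weyl lclm of L_f,L_g ⇒ L₀ (ord ≤ 2).
h=∫h₀ ⇒ L = L₀·Dx.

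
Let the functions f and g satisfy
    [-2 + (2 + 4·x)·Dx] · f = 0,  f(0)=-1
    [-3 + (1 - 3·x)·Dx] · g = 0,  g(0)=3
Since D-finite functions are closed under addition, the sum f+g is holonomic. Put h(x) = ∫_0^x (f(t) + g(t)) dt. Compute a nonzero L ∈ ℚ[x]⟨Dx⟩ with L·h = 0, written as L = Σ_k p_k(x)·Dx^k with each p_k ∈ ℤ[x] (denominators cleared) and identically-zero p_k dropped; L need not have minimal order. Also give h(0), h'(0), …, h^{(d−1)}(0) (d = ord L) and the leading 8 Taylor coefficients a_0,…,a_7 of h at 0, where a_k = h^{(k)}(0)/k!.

f: a_k = -1, -1, 1/2, -1/2, 5/8, -7/8, 21/16, -33/16, …
g: a_k = 3, 9, 27, 81, 243, 729, 2187, 6561, …
h₀=f+g: left-lcm gives L₀, ord ≤ 2.
∫: right-multiply L₀ by Dx.
L = (21 + 27·x)·Dx + (-19 - 66·x - 81·x^2)·Dx^2 + (2 + 7·x - 21·x^2 - 54·x^3)·Dx^3  (order 3).
h: a_k = 0, 2, 4, 55/6, 161/8, 1949/40, 5825/48, 35013/112, …
ICs: h(0) = 0, h′(0) = 2, h′′(0) = 8.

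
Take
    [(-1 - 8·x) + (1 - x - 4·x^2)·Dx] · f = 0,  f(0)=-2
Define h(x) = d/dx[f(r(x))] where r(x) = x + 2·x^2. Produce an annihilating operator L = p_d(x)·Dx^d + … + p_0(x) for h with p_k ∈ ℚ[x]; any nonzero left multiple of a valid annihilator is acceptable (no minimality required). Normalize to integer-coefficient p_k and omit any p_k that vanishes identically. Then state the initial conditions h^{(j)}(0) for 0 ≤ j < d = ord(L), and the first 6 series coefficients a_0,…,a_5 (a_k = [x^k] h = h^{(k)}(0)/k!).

L = (14 + 20·x + 120·x^2 + 320·x^3 + 320·x^4) + (-1 - 3·x + 10·x^2 + 40·x^3 + 80·x^4 + 64·x^5)·Dx  (order 1).
h: a_k = -2, -28, -174, -824, -4050, -19188, …
ICs: h(0) = -2.

f: a_k = -2, -2, -10, -18, -58, -130, …
Change of var in L_f (x↦r) gives L₀.
h=h₀': d/dx-closure on L₀ ⇒ L.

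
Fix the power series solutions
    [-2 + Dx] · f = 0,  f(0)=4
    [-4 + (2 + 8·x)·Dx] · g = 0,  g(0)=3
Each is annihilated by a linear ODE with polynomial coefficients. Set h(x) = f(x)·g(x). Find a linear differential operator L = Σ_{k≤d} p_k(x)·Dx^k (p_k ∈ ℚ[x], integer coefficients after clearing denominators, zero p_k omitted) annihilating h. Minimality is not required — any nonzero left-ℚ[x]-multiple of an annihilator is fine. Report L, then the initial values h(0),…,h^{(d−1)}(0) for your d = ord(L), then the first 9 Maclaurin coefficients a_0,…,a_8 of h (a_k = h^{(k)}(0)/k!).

L = (-4 - 8·x) + (1 + 4·x)·Dx  (order 1).
h: a_k = 12, 48, 48, 64, -32, 896/5, -7808/15, 177664/105, -587648/105, …
ICs: h(0) = 12.

f: a_k = 4, 8, 8, 16/3, 8/3, 16/15, 16/45, 32/315, 8/315, …
g: a_k = 3, 6, -6, 12, -30, 84, -252, 792, -2574, …
Sym-product of L_f,L_g gives L₀ (≤ ord 1).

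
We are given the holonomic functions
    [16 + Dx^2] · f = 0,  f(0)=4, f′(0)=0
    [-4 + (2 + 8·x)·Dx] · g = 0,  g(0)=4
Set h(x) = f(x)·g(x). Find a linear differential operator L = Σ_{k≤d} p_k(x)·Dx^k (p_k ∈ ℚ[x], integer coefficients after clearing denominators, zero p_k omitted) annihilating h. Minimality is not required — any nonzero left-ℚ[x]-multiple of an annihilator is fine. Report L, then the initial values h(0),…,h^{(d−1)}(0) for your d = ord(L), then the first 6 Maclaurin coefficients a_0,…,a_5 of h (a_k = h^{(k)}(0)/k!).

f: a_k = 4, 0, -32, 0, 128/3, 0, …
g: a_k = 4, 8, -8, 16, -40, 112, …
L₀ := L_f ⊗_s L_g (sym. prod.), ord ≤ 2.
L = (28 + 128·x + 256·x^2) + (-4 - 16·x)·Dx + (1 + 8·x + 16·x^2)·Dx^2  (order 2).
h: a_k = 16, 32, -160, -192, 800/3, 832/3, …
ICs: h(0) = 16, h′(0) = 32.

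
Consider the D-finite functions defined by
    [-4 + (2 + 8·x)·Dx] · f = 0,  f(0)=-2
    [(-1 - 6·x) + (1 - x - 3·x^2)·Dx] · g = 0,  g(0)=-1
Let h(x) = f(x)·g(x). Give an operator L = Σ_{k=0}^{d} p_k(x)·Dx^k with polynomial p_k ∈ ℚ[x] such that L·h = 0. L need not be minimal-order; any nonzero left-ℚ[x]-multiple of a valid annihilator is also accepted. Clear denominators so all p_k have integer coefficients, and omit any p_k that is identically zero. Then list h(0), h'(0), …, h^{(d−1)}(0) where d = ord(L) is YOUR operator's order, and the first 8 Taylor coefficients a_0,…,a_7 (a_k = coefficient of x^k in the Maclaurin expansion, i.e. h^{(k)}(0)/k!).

L = (3 + 8·x + 18·x^2) + (-1 - 3·x + 7·x^2 + 12·x^3)·Dx  (order 1).
h: a_k = 2, 6, 8, 34, 38, 196, 142, 1258, …
ICs: h(0) = 2.

f: a_k = -2, -4, 4, -8, 20, -56, 168, -528, …
g: a_k = -1, -1, -4, -7, -19, -40, -97, -217, …
f·g: L₀ = L_f ⊗_s L_g, ord ≤ 1·1.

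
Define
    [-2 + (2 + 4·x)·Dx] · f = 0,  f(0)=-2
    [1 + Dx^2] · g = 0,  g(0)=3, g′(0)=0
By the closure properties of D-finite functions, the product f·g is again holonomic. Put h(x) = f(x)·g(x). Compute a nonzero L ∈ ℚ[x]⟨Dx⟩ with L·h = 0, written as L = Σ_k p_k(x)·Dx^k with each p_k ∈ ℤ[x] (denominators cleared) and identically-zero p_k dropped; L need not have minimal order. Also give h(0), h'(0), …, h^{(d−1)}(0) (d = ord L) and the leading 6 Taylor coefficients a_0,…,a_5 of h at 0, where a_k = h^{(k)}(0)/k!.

f: a_k = -2, -2, 1, -1, 5/4, -7/4, …
g: a_k = 3, 0, -3/2, 0, 1/8, 0, …
f·g: L₀ = L_f ⊗_s L_g, ord ≤ 1·2.
L = (4 + 4·x + 4·x^2) + (-2 - 4·x)·Dx + (1 + 4·x + 4·x^2)·Dx^2  (order 2).
h: a_k = -6, -6, 6, 0, 2, -4, …
ICs: h(0) = -6, h′(0) = -6.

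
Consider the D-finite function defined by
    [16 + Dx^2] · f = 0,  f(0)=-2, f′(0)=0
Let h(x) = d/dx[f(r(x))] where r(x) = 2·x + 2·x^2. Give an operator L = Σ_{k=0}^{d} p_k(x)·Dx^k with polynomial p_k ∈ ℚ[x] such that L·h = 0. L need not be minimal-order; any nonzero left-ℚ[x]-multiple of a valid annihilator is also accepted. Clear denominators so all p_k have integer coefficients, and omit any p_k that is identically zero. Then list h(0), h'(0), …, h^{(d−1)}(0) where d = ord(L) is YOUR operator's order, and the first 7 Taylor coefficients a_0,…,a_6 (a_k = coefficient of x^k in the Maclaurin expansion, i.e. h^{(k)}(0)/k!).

f: a_k = -2, 0, 16, 0, -64/3, 0, 512/45, …
Substitute x→r, Dx→(1/r')Dx; clear ⇒ L₀.
h=h₀': d/dx-closure on L₀ ⇒ L.
L = (76 + 512·x + 1536·x^2 + 2048·x^3 + 1024·x^4) + (-6 - 12·x)·Dx + (1 + 4·x + 4·x^2)·Dx^2  (order 2).
h: a_k = 0, 128, 384, -3328/3, -20480/3, -118784/15, 315392/15, …
ICs: h(0) = 0, h′(0) = 128.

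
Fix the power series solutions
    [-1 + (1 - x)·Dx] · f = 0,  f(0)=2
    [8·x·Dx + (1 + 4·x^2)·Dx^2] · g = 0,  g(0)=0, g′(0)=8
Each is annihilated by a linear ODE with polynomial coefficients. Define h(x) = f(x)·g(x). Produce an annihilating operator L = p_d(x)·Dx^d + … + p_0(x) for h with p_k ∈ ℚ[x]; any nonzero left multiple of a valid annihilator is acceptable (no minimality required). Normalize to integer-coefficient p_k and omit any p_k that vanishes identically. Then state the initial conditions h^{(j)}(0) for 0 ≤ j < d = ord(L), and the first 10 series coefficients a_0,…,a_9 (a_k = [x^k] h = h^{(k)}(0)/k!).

L = 8·x + (2 - 8·x + 16·x^2)·Dx + (-1 + x - 4·x^2 + 4·x^3)·Dx^2  (order 2).
h: a_k = 0, 16, 16, -16/3, -16/3, 688/15, 688/15, -10544/105, -10544/105, 111728/315, …
ICs: h(0) = 0, h′(0) = 16.

f: a_k = 2, 2, 2, 2, 2, 2, 2, 2, 2, 2, …
g: a_k = 0, 8, 0, -32/3, 0, 128/5, 0, -512/7, 0, 2048/9, …
f·g: L₀ = L_f ⊗_s L_g, ord ≤ 1·2.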